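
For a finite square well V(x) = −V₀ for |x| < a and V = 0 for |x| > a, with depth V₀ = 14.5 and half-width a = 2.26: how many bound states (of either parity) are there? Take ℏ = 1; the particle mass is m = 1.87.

N = 11

The dimensionless depth is z₀ = a√(2mV₀)/ℏ = 2.26 × √(54.23) = 16.64.
The even/odd transcendental equations gain one root per π/2 in z₀, giving N = 1 + ⌊2z₀/π⌋ = 1 + ⌊10.60⌋ = 11.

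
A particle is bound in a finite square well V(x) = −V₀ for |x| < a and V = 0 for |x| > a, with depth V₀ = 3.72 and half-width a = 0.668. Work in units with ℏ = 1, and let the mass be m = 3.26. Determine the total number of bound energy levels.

The dimensionless depth is z₀ = a√(2mV₀)/ℏ = 0.668 × √(24.25) = 3.290.
A new bound state (alternating even/odd) appears each time z₀ passes a multiple of π/2, so N = ⌊2z₀/π⌋ + 1 = ⌊2.094⌋ + 1 = 3.

N = 3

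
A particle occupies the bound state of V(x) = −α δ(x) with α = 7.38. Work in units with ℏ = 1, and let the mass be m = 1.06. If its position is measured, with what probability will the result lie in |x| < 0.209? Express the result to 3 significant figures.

P = 0.962

The normalised bound state is ψ = √κ e^{−κ|x|} with κ = mα/ℏ² = 7.823.
P(|x| < d) = ∫_{−d}^{d} κ e^{−2κ|x|} dx = 1 − e^{−2κd} = 1 − e^{−3.270} = 0.9620.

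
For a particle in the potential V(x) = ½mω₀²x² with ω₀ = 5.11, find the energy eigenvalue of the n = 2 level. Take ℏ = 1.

Using E_n = (n + ½)ℏω₀: E_2 = 2.5 × 5.11 = 12.78.

E = 12.8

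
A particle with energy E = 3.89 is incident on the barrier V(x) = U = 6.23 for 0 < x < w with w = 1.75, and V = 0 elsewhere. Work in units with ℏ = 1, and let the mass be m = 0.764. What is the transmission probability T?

E < U: inside the barrier ψ ∝ e^{±κx} with κ = √(2m(U − E))/ℏ = 1.891.
κw = 3.309, sinh(κw) = 13.66.
The exact tunnelling result is T⁻¹ = 1 + U² sinh²(κw) / [4E(U − E)] = 200.0, so T = 0.00500.

T = 0.00500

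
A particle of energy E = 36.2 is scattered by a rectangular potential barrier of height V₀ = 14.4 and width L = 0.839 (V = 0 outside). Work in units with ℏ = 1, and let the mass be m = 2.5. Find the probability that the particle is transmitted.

T = 0.976

Above the barrier the interior wavenumber is k₂ = √(2m(E − V₀))/ℏ = 10.44, giving phase k₂L = 8.759.
T = [1 + V₀² sin²(k₂L) / (4E(E − V₀))]⁻¹ = 1/1.025 = 0.976.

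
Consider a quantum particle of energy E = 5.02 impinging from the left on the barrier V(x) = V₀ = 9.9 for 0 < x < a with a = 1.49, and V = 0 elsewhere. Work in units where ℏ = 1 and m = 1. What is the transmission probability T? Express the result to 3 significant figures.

T = 0.000362

Since E < V₀ the interior solution is evanescent with decay constant κ = √(2m(V₀ − E))/ℏ = 3.124.
κa = 4.655, sinh(κa) = 52.55.
Matching ψ, ψ′ at both faces gives T = [1 + V₀² sinh²(κa) / (4E(V₀ − E))]⁻¹ = 1/2763 = 0.000362.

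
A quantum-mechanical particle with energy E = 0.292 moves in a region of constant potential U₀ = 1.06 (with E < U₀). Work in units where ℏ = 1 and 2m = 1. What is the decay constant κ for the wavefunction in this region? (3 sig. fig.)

κ = 0.876

Since E < U₀ the TISE in this region is ψ'' = κ²ψ with κ = √(2m(U₀ − E))/ℏ.
κ = √(2 × 0.5 × 0.768) = 0.8764.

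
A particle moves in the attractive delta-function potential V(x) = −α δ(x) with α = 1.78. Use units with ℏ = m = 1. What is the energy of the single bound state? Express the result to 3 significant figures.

E = -1.58

The bound state is ψ(x) = √κ e^{−κ|x|}. The derivative jump ψ'(0⁺) − ψ'(0⁻) = −(2mα/ℏ²)ψ(0) fixes κ = mα/ℏ² = 1.780.
Then E = −ℏ²κ²/(2m) = −mα²/(2ℏ²) = -1.584.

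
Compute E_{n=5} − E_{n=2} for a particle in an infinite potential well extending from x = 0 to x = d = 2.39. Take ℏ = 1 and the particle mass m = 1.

ΔE = 18.1

E_n = n²π²ℏ²/(2md²), so ΔE = (5² − 2²) π²ℏ²/(2md²).
ΔE = 21 × π² / (2 × 1 × 2.39²) = 18.14.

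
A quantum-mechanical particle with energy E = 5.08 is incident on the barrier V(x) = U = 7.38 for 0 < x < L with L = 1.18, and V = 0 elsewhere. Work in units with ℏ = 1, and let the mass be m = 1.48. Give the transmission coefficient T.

Since E < U the interior solution is evanescent with decay constant κ = √(2m(U − E))/ℏ = 2.609.
κL = 3.079, sinh(κL) = 10.84.
Matching ψ, ψ′ at both faces gives T = [1 + U² sinh²(κL) / (4E(U − E))]⁻¹ = 1/138.0 = 0.00724.

T = 0.00724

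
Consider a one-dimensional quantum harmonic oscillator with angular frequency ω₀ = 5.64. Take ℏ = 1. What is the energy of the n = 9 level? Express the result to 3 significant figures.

Using E_n = (n + ½)ℏω₀: E_9 = 9.5 × 5.64 = 53.58.

E = 53.6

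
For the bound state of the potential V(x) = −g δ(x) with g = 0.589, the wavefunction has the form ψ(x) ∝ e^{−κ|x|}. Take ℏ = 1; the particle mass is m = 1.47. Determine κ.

κ = 0.866

Integrate −(ℏ²/2m)ψ'' − gδ(x)ψ = Eψ from −ε to +ε: the ψ'' term gives ψ'(0⁺) − ψ'(0⁻) and the δ term gives −(2mg/ℏ²)ψ(0).
With ψ ∝ e^{−κ|x|} this yields −2κ = −2mg/ℏ², so κ = mg/ℏ² = 0.8658.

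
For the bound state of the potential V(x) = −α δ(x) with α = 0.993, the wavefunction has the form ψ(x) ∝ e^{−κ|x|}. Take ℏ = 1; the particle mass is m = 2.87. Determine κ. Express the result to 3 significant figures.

κ = 2.85

Integrating the TISE across x = 0 gives the cusp condition ψ'(0⁺) − ψ'(0⁻) = −(2mα/ℏ²)ψ(0).
With ψ ∝ e^{−κ|x|} this yields −2κ = −2mα/ℏ², so κ = mα/ℏ² = 2.850.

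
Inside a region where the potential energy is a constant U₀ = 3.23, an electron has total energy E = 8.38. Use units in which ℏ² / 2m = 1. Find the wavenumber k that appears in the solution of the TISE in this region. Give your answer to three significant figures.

With E > U₀ the solution is oscillatory, ψ ∝ e^{±ikx} with k = √(2m(E − U₀))/ℏ.
k = √(2 × 0.5 × 5.15) = 2.269.

k = 2.27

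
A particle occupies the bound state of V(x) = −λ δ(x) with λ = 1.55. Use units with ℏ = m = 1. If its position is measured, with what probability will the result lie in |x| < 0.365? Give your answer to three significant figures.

P = 0.677

The normalised bound state is ψ = √κ e^{−κ|x|} with κ = mλ/ℏ² = 1.550.
P(|x| < d) = ∫_{−d}^{d} κ e^{−2κ|x|} dx = 1 − e^{−2κd} = 1 − e^{−1.132} = 0.6775.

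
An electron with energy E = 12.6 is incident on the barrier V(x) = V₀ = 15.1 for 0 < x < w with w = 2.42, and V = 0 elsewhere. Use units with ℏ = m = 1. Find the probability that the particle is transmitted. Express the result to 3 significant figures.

T = 0.0000441

Since E < V₀ the interior solution is evanescent with decay constant κ = √(2m(V₀ − E))/ℏ = 2.236.
κw = 5.411, sinh(κw) = 112.0.
Matching ψ, ψ′ at both faces gives T = [1 + V₀² sinh²(κw) / (4E(V₀ − E))]⁻¹ = 1/22680 = 0.0000441.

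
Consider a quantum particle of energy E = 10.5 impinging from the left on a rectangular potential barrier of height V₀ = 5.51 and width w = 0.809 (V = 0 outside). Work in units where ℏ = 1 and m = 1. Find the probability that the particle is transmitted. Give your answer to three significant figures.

T = 0.958

Above the barrier the interior wavenumber is k₂ = √(2m(E − V₀))/ℏ = 3.159, giving phase k₂w = 2.556.
T = [1 + V₀² sin²(k₂w) / (4E(E − V₀))]⁻¹ = 1/1.044 = 0.958.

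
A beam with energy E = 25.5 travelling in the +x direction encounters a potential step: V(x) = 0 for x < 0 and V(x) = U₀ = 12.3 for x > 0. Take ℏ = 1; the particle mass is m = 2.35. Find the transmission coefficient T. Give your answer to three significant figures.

T = 0.973

On each side the TISE gives plane waves with k = √(2m(E − V))/ℏ: k₁ = √(2·2.35·25.5) = 10.95, k₂ = √(2·2.35·13.2) = 7.877.
Matching ψ and ψ′ at x = 0 gives r = (k₁ − k₂)/(k₁ + k₂), so R = r² = 0.02662 and T = 1 − R = 0.9734.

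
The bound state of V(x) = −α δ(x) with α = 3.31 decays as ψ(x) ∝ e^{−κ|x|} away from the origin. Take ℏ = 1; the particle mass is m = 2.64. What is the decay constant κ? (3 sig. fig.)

κ = 8.74

Integrate −(ℏ²/2m)ψ'' − αδ(x)ψ = Eψ from −ε to +ε: the ψ'' term gives ψ'(0⁺) − ψ'(0⁻) and the δ term gives −(2mα/ℏ²)ψ(0).
With ψ ∝ e^{−κ|x|} this yields −2κ = −2mα/ℏ², so κ = mα/ℏ² = 8.738.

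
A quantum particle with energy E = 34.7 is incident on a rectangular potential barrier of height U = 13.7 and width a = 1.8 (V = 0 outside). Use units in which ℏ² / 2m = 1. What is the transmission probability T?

T = 0.948

Above the barrier the interior wavenumber is k₂ = √(2m(E − U))/ℏ = 4.583, giving phase k₂a = 8.249.
T = [1 + U² sin²(k₂a) / (4E(E − U))]⁻¹ = 1/1.055 = 0.948.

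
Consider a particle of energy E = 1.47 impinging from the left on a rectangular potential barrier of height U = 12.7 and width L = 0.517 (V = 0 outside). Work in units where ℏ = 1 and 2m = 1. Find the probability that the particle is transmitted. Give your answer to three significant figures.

T = 0.0517

Since E < U the interior solution is evanescent with decay constant κ = √(2m(U − E))/ℏ = 3.351.
κL = 1.733, sinh(κL) = 2.739.
The exact tunnelling result is T⁻¹ = 1 + U² sinh²(κL) / [4E(U − E)] = 19.33, so T = 0.0517.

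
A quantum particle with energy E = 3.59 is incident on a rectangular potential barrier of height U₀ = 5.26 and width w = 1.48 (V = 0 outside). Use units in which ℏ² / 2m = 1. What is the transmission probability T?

Since E < U₀ the interior solution is evanescent with decay constant κ = √(2m(U₀ − E))/ℏ = 1.292.
κw = 1.913, sinh(κw) = 3.311.
The exact tunnelling result is T⁻¹ = 1 + U₀² sinh²(κw) / [4E(U₀ − E)] = 13.65, so T = 0.0733.

T = 0.0733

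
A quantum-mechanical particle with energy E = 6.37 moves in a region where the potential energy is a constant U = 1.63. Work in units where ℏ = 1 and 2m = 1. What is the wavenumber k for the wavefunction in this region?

k = 2.18

With E > U the solution is oscillatory, ψ ∝ e^{±ikx} with k = √(2m(E − U))/ℏ.
k = √(2 × 0.5 × 4.74) = 2.177.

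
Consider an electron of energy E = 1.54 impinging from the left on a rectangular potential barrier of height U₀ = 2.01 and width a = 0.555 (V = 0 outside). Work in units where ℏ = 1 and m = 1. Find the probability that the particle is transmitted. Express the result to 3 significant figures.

E < U₀: inside the barrier ψ ∝ e^{±κx} with κ = √(2m(U₀ − E))/ℏ = 0.9695.
κa = 0.5381, sinh(κa) = 0.5644.
The exact tunnelling result is T⁻¹ = 1 + U₀² sinh²(κa) / [4E(U₀ − E)] = 1.445, so T = 0.692.

T = 0.692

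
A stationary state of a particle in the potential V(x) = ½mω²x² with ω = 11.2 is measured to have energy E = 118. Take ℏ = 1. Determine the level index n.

E_n = ℏω(n + ½) ⇒ n = E/(ℏω) − ½ = 118/11.2 − 0.5 = 10.036 → n = 10.

n = 10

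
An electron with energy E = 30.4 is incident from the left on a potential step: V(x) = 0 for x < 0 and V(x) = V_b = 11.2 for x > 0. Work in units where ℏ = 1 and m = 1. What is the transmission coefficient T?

T = 0.987

The wavenumbers are k₁ = √(2mE)/ℏ = 7.797 on the left and k₂ = √(2m(E − V_b))/ℏ = 6.197 on the right.
Continuity of ψ and ψ′ at the step yields the reflection amplitude r = (k₁ − k₂)/(k₁ + k₂) = 0.1144; thus R = |r|² = 0.01308, T = 0.9869.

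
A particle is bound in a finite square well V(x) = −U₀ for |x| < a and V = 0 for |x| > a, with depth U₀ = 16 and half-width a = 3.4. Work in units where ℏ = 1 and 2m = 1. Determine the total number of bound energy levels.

Define the well-strength parameter z₀ = (a/ℏ)√(2mU₀) = 3.4 × √(2·0.5·16) = 13.60.
The even/odd transcendental equations gain one root per π/2 in z₀, giving N = 1 + ⌊2z₀/π⌋ = 1 + ⌊8.658⌋ = 9.

N = 9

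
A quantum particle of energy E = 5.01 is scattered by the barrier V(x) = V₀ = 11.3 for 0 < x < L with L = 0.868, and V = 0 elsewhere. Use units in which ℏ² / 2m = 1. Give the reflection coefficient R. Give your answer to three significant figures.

R = 0.950

E < V₀: inside the barrier ψ ∝ e^{±κx} with κ = √(2m(V₀ − E))/ℏ = 2.508.
κL = 2.177, sinh(κL) = 4.353.
Matching ψ, ψ′ at both faces gives T = [1 + V₀² sinh²(κL) / (4E(V₀ − E))]⁻¹ = 1/20.19 = 0.0495.
R = 1 − T = 0.950.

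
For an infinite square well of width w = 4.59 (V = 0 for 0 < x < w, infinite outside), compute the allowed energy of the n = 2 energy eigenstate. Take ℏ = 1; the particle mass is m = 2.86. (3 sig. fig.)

E = 0.328

The infinite-well eigenfunctions ψ_n = √(2/w) sin(nπx/w) vanish at both walls, giving E_n = n²π²ℏ²/(2mw²).
E_2 = 2² × π² / (2 × 2.86 × 4.59²) = 0.3276.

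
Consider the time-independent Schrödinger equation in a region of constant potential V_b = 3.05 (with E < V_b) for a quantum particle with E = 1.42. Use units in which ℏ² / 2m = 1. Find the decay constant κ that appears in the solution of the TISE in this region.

κ = 1.28

Since E < V_b the TISE in this region is ψ'' = κ²ψ with κ = √(2m(V_b − E))/ℏ.
κ = √(2 × 0.5 × 1.63) = 1.277.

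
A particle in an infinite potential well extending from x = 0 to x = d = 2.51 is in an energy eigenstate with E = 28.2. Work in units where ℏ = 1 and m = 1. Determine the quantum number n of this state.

For an infinite well E_n = n²π²ℏ²/(2md²), so n = (d/πℏ)√(2mE).
n = (2.51/π) × √(2 × 1 × 28.2) = 6.000 → n = 6.

n = 6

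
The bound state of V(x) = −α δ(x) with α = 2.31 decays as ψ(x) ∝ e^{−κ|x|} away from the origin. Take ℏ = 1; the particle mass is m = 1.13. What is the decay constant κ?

Integrating the TISE across x = 0 gives the cusp condition ψ'(0⁺) − ψ'(0⁻) = −(2mα/ℏ²)ψ(0).
With ψ ∝ e^{−κ|x|} this yields −2κ = −2mα/ℏ², so κ = mα/ℏ² = 2.610.

κ = 2.61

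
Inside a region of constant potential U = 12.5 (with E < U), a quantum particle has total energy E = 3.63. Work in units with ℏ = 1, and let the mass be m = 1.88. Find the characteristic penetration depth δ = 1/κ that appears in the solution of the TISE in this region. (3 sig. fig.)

δ = 0.173

Since E < U the TISE in this region is ψ'' = κ²ψ with κ = √(2m(U − E))/ℏ.
κ = √(2 × 1.88 × 8.87) = 5.775. The penetration depth is δ = 1/κ = 0.173.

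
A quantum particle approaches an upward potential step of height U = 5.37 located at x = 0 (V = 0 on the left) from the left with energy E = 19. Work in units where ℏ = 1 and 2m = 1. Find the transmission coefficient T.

T = 0.993

The wavenumbers are k₁ = √(2mE)/ℏ = 4.359 on the left and k₂ = √(2m(E − U))/ℏ = 3.692 on the right.
Continuity of ψ and ψ′ at the step yields the reflection amplitude r = (k₁ − k₂)/(k₁ + k₂) = 0.08285; thus R = |r|² = 0.006864, T = 0.9931.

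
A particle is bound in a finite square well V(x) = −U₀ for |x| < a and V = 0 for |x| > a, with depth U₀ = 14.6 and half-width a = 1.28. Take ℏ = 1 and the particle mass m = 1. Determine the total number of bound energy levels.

Define the well-strength parameter z₀ = (a/ℏ)√(2mU₀) = 1.28 × √(2·1·14.6) = 6.917.
A new bound state (alternating even/odd) appears each time z₀ passes a multiple of π/2, so N = ⌊2z₀/π⌋ + 1 = ⌊4.403⌋ + 1 = 5.

N = 5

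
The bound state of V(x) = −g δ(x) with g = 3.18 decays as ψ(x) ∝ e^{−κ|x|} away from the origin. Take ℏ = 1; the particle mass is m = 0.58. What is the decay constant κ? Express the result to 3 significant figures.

Integrating the TISE across x = 0 gives the cusp condition ψ'(0⁺) − ψ'(0⁻) = −(2mg/ℏ²)ψ(0).
With ψ ∝ e^{−κ|x|} this yields −2κ = −2mg/ℏ², so κ = mg/ℏ² = 1.844.

κ = 1.84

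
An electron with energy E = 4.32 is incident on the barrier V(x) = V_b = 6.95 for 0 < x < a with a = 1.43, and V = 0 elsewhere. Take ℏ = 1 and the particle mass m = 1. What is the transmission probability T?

T = 0.00532

E < V_b: inside the barrier ψ ∝ e^{±κx} with κ = √(2m(V_b − E))/ℏ = 2.293.
κa = 3.280, sinh(κa) = 13.26.
The exact tunnelling result is T⁻¹ = 1 + V_b² sinh²(κa) / [4E(V_b − E)] = 188.0, so T = 0.00532.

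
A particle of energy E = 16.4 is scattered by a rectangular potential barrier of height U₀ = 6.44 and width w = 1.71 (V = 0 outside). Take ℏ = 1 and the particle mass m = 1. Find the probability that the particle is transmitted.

T = 0.943

E > U₀: inside the barrier k₂ = √(2m(E − U₀))/ℏ = 4.463, k₂w = 7.632.
T = [1 + U₀² sin²(k₂w) / (4E(E − U₀))]⁻¹ = 1/1.060 = 0.943.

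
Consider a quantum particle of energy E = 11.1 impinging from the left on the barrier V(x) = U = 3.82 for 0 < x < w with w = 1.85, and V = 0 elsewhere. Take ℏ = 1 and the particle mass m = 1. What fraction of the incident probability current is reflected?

R = 0.0217

Above the barrier the interior wavenumber is k₂ = √(2m(E − U))/ℏ = 3.816, giving phase k₂w = 7.059.
T = [1 + U² sin²(k₂w) / (4E(E − U))]⁻¹ = 1/1.022 = 0.978.
R = 1 − T = 0.0217.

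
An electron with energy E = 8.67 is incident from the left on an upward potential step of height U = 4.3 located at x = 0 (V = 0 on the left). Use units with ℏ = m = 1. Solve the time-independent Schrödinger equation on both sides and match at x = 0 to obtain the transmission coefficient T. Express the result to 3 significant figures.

T = 0.971

The wavenumbers are k₁ = √(2mE)/ℏ = 4.164 on the left and k₂ = √(2m(E − U))/ℏ = 2.956 on the right.
Continuity of ψ and ψ′ at the step yields the reflection amplitude r = (k₁ − k₂)/(k₁ + k₂) = 0.1696; thus R = |r|² = 0.02877, T = 0.9712.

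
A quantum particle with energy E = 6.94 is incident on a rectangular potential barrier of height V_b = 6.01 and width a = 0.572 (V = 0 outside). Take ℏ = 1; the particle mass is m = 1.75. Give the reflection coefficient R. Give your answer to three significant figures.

R = 0.508

E > V_b: inside the barrier k₂ = √(2m(E − V_b))/ℏ = 1.804, k₂a = 1.032.
Matching at both interfaces gives T⁻¹ = 1 + V_b² sin²(k₂a) / [4E(E − V_b)] = 2.031, hence T = 0.492.
R = 1 − T = 0.508.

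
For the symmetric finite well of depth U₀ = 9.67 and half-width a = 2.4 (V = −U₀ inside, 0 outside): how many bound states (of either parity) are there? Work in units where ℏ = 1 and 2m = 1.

N = 5

The dimensionless depth is z₀ = a√(2mU₀)/ℏ = 2.4 × √(9.670) = 7.463.
The even/odd transcendental equations gain one root per π/2 in z₀, giving N = 1 + ⌊2z₀/π⌋ = 1 + ⌊4.751⌋ = 5.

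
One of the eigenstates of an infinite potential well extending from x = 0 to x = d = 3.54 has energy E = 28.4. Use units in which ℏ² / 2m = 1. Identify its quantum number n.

n = 6

For an infinite well E_n = n²π²ℏ²/(2md²), so n = (d/πℏ)√(2mE).
n = (3.54/π) × √(2 × 0.5 × 28.4) = 6.005 → n = 6.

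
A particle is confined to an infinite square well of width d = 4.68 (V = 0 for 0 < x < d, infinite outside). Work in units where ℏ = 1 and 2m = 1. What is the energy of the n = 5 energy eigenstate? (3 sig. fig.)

The infinite-well eigenfunctions ψ_n = √(2/d) sin(nπx/d) vanish at both walls, giving E_n = n²π²ℏ²/(2md²).
E_5 = 5² × π² / (2 × 0.5 × 4.68²) = 11.27.

E = 11.3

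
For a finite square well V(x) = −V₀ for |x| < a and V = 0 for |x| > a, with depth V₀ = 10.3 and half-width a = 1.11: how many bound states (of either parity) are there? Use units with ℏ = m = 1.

Define the well-strength parameter z₀ = (a/ℏ)√(2mV₀) = 1.11 × √(2·1·10.3) = 5.038.
A new bound state (alternating even/odd) appears each time z₀ passes a multiple of π/2, so N = ⌊2z₀/π⌋ + 1 = ⌊3.207⌋ + 1 = 4.

N = 4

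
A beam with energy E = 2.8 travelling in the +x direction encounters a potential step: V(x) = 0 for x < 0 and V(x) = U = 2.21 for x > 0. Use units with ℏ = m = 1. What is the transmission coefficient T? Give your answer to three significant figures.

T = 0.863

On each side the TISE gives plane waves with k = √(2m(E − V))/ℏ: k₁ = √(2·1·2.8) = 2.366, k₂ = √(2·1·0.59) = 1.086.
Continuity of ψ and ψ′ at the step yields the reflection amplitude r = (k₁ − k₂)/(k₁ + k₂) = 0.3708; thus R = |r|² = 0.1375, T = 0.8625.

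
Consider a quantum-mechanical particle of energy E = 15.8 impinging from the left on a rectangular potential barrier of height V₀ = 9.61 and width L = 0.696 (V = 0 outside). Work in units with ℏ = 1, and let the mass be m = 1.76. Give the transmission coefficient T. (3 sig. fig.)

T = 0.997

Above the barrier the interior wavenumber is k₂ = √(2m(E − V₀))/ℏ = 4.668, giving phase k₂L = 3.249.
Matching at both interfaces gives T⁻¹ = 1 + V₀² sin²(k₂L) / [4E(E − V₀)] = 1.003, hence T = 0.997.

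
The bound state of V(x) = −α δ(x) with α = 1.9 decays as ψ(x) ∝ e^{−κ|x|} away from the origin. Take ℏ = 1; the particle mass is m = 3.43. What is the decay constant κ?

Integrating the TISE across x = 0 gives the cusp condition ψ'(0⁺) − ψ'(0⁻) = −(2mα/ℏ²)ψ(0).
With ψ ∝ e^{−κ|x|} this yields −2κ = −2mα/ℏ², so κ = mα/ℏ² = 6.517.

κ = 6.52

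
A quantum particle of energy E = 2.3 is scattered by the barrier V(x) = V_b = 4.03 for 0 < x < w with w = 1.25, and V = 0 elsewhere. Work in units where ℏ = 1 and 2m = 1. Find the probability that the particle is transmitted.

T = 0.136

E < V_b: inside the barrier ψ ∝ e^{±κx} with κ = √(2m(V_b − E))/ℏ = 1.315.
κw = 1.644, sinh(κw) = 2.492.
Matching ψ, ψ′ at both faces gives T = [1 + V_b² sinh²(κw) / (4E(V_b − E))]⁻¹ = 1/7.335 = 0.136.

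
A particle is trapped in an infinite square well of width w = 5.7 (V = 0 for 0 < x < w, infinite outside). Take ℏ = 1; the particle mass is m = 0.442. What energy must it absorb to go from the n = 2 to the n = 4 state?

E_n = n²π²ℏ²/(2mw²), so ΔE = (4² − 2²) π²ℏ²/(2mw²).
ΔE = 12 × π² / (2 × 0.442 × 5.7²) = 4.124.

ΔE = 4.12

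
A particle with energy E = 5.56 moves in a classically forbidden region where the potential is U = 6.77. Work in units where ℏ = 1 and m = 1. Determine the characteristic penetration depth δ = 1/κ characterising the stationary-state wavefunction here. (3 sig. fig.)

Since E < U the TISE in this region is ψ'' = κ²ψ with κ = √(2m(U − E))/ℏ.
κ = √(2 × 1 × 1.21) = 1.556. The penetration depth is δ = 1/κ = 0.643.

δ = 0.643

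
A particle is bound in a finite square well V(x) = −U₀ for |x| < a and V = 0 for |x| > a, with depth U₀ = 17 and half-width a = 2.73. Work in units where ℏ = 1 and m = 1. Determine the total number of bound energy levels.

N = 11

The dimensionless depth is z₀ = a√(2mU₀)/ℏ = 2.73 × √(34.00) = 15.92.
The even/odd transcendental equations gain one root per π/2 in z₀, giving N = 1 + ⌊2z₀/π⌋ = 1 + ⌊10.13⌋ = 11.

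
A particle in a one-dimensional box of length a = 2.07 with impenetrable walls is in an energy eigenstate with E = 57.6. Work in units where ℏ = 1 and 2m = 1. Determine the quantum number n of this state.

n = 5

For an infinite well E_n = n²π²ℏ²/(2ma²), so n = (a/πℏ)√(2mE).
n = (2.07/π) × √(2 × 0.5 × 57.6) = 5.001 → n = 5.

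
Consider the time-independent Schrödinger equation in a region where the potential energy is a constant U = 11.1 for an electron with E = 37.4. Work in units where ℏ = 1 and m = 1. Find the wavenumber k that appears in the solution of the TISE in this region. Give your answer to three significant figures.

With E > U the solution is oscillatory, ψ ∝ e^{±ikx} with k = √(2m(E − U))/ℏ.
k = √(2 × 1 × 26.3) = 7.253.

k = 7.25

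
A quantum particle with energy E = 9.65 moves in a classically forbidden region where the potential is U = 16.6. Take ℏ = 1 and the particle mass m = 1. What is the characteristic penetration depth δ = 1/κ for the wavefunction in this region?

δ = 0.268

Since E < U the TISE in this region is ψ'' = κ²ψ with κ = √(2m(U − E))/ℏ.
κ = √(2 × 1 × 6.95) = 3.728. The penetration depth is δ = 1/κ = 0.268.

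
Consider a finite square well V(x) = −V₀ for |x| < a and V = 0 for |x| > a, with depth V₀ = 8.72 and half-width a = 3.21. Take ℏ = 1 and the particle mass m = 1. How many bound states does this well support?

N = 9

The dimensionless depth is z₀ = a√(2mV₀)/ℏ = 3.21 × √(17.44) = 13.41.
The even/odd transcendental equations gain one root per π/2 in z₀, giving N = 1 + ⌊2z₀/π⌋ = 1 + ⌊8.534⌋ = 9.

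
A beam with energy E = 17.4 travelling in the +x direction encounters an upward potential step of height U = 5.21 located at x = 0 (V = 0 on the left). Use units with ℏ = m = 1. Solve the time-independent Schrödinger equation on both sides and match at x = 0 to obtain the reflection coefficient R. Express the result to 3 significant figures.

R = 0.00787

On each side the TISE gives plane waves with k = √(2m(E − V))/ℏ: k₁ = √(2·1·17.4) = 5.899, k₂ = √(2·1·12.19) = 4.938.
Matching ψ and ψ′ at x = 0 gives r = (k₁ − k₂)/(k₁ + k₂), so R = r² = 0.007873 and T = 1 − R = 0.9921.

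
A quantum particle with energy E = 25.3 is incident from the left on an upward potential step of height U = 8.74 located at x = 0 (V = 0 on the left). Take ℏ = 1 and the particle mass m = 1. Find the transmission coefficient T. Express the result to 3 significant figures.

On each side the TISE gives plane waves with k = √(2m(E − V))/ℏ: k₁ = √(2·1·25.3) = 7.113, k₂ = √(2·1·16.56) = 5.755.
Continuity of ψ and ψ′ at the step yields the reflection amplitude r = (k₁ − k₂)/(k₁ + k₂) = 0.1056; thus R = |r|² = 0.01114, T = 0.9889.

T = 0.989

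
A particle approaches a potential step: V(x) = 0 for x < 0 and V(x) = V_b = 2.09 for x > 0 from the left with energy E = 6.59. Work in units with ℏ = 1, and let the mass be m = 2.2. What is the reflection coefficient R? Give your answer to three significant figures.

R = 0.00904

The wavenumbers are k₁ = √(2mE)/ℏ = 5.385 on the left and k₂ = √(2m(E − V_b))/ℏ = 4.450 on the right.
Matching ψ and ψ′ at x = 0 gives r = (k₁ − k₂)/(k₁ + k₂), so R = r² = 0.009040 and T = 1 − R = 0.9910.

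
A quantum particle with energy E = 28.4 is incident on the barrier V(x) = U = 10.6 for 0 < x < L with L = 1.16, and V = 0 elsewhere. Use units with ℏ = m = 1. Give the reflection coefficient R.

R = 0.0193

Above the barrier the interior wavenumber is k₂ = √(2m(E − U))/ℏ = 5.967, giving phase k₂L = 6.921.
T = [1 + U² sin²(k₂L) / (4E(E − U))]⁻¹ = 1/1.020 = 0.981.
R = 1 − T = 0.0193.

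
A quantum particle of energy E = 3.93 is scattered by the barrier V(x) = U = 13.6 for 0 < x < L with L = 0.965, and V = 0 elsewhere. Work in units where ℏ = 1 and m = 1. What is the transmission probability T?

E < U: inside the barrier ψ ∝ e^{±κx} with κ = √(2m(U − E))/ℏ = 4.398.
κL = 4.244, sinh(κL) = 34.83.
The exact tunnelling result is T⁻¹ = 1 + U² sinh²(κL) / [4E(U − E)] = 1477, so T = 0.000677.

T = 0.000677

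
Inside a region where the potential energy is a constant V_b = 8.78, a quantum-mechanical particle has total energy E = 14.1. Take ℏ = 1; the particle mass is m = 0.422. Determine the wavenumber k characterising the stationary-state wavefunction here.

k = 2.12

With E > V_b the solution is oscillatory, ψ ∝ e^{±ikx} with k = √(2m(E − V_b))/ℏ.
k = √(2 × 0.422 × 5.32) = 2.119.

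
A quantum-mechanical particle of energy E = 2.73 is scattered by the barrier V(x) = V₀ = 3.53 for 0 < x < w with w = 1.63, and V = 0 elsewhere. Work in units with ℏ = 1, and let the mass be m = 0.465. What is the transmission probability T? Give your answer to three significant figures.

T = 0.160

E < V₀: inside the barrier ψ ∝ e^{±κx} with κ = √(2m(V₀ − E))/ℏ = 0.8626.
κw = 1.406, sinh(κw) = 1.917.
Matching ψ, ψ′ at both faces gives T = [1 + V₀² sinh²(κw) / (4E(V₀ − E))]⁻¹ = 1/6.243 = 0.160.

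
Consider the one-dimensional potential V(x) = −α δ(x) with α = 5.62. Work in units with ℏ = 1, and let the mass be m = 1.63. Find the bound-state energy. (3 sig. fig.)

E = -25.7

The bound state is ψ(x) = √κ e^{−κ|x|}. The derivative jump ψ'(0⁺) − ψ'(0⁻) = −(2mα/ℏ²)ψ(0) fixes κ = mα/ℏ² = 9.161.
Then E = −ℏ²κ²/(2m) = −mα²/(2ℏ²) = -25.74.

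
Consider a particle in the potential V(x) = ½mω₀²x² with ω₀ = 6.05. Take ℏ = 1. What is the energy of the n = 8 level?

The oscillator eigenvalues are E_n = ℏω₀(n + ½), so E_8 = 6.05 × 8.5 = 51.43.

E = 51.4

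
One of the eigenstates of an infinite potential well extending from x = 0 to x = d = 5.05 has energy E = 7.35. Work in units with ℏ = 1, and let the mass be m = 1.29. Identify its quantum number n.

n = 7

For an infinite well E_n = n²π²ℏ²/(2md²), so n = (d/πℏ)√(2mE).
n = (5.05/π) × √(2 × 1.29 × 7.35) = 7.000 → n = 7.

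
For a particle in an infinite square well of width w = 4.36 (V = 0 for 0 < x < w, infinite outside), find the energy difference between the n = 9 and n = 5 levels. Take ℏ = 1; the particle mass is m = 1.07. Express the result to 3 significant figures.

E_n = n²π²ℏ²/(2mw²), so ΔE = (9² − 5²) π²ℏ²/(2mw²).
ΔE = 56 × π² / (2 × 1.07 × 4.36²) = 13.59.

ΔE = 13.6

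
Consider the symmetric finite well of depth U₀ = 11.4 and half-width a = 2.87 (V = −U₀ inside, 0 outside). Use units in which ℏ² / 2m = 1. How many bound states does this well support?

The dimensionless depth is z₀ = a√(2mU₀)/ℏ = 2.87 × √(11.40) = 9.690.
The even/odd transcendental equations gain one root per π/2 in z₀, giving N = 1 + ⌊2z₀/π⌋ = 1 + ⌊6.169⌋ = 7.

N = 7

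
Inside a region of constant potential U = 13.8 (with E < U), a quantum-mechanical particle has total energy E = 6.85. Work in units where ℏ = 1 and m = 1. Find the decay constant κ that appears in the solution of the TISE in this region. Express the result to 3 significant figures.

κ = 3.73

Since E < U the TISE in this region is ψ'' = κ²ψ with κ = √(2m(U − E))/ℏ.
κ = √(2 × 1 × 6.95) = 3.728.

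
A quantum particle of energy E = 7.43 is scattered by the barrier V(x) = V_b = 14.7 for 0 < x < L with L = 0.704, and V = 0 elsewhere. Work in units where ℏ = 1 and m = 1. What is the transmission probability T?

T = 0.0185

Since E < V_b the interior solution is evanescent with decay constant κ = √(2m(V_b − E))/ℏ = 3.813.
κL = 2.684, sinh(κL) = 7.291.
The exact tunnelling result is T⁻¹ = 1 + V_b² sinh²(κL) / [4E(V_b − E)] = 54.16, so T = 0.0185.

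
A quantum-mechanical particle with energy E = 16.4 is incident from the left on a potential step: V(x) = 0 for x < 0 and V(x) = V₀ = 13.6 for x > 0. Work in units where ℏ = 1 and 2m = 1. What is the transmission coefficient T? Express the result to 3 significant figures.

On each side the TISE gives plane waves with k = √(2m(E − V))/ℏ: k₁ = √(2·½·16.4) = 4.050, k₂ = √(2·½·2.8) = 1.673.
Continuity of ψ and ψ′ at the step yields the reflection amplitude r = (k₁ − k₂)/(k₁ + k₂) = 0.4152; thus R = |r|² = 0.1724, T = 0.8276.

T = 0.828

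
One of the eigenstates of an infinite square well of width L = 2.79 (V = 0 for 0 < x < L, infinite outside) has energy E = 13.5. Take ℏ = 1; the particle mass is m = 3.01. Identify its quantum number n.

For an infinite well E_n = n²π²ℏ²/(2mL²), so n = (L/πℏ)√(2mE).
n = (2.79/π) × √(2 × 3.01 × 13.5) = 8.006 → n = 8.

n = 8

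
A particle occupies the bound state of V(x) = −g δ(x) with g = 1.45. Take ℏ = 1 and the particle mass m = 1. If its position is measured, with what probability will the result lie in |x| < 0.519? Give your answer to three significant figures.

The normalised bound state is ψ = √κ e^{−κ|x|} with κ = mg/ℏ² = 1.450.
P(|x| < d) = ∫_{−d}^{d} κ e^{−2κ|x|} dx = 1 − e^{−2κd} = 1 − e^{−1.505} = 0.7780.

P = 0.778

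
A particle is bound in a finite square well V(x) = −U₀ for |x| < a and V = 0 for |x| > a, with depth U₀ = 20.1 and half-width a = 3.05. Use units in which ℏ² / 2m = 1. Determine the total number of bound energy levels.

Define the well-strength parameter z₀ = (a/ℏ)√(2mU₀) = 3.05 × √(2·0.5·20.1) = 13.67.
A new bound state (alternating even/odd) appears each time z₀ passes a multiple of π/2, so N = ⌊2z₀/π⌋ + 1 = ⌊8.705⌋ + 1 = 9.

N = 9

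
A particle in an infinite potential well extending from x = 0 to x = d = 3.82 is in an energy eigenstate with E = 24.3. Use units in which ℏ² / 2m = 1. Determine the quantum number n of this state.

n = 6

For an infinite well E_n = n²π²ℏ²/(2md²), so n = (d/πℏ)√(2mE).
n = (3.82/π) × √(2 × 0.5 × 24.3) = 5.994 → n = 6.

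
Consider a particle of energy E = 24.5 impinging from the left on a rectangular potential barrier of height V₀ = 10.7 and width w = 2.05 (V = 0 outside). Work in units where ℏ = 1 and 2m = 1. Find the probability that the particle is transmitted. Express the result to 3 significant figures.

E > V₀: inside the barrier k₂ = √(2m(E − V₀))/ℏ = 3.715, k₂w = 7.615.
T = [1 + V₀² sin²(k₂w) / (4E(E − V₀))]⁻¹ = 1/1.080 = 0.926.

T = 0.926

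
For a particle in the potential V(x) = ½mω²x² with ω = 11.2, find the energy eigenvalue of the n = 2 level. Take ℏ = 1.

Using E_n = (n + ½)ℏω: E_2 = 2.5 × 11.2 = 28.00.

E = 28.0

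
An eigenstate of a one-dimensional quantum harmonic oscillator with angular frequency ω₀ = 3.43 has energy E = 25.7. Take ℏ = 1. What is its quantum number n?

E_n = ℏω₀(n + ½) ⇒ n = E/(ℏω₀) − ½ = 25.7/3.43 − 0.5 = 6.993 → n = 7.

n = 7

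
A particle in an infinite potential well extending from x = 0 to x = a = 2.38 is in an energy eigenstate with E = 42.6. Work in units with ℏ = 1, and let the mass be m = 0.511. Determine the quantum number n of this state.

From E_n = n²π²ℏ²/(2ma²) invert to n = √(2ma²E)/(πℏ).
n = (2.38/π) × √(2 × 0.511 × 42.6) = 4.999 → n = 5.

n = 5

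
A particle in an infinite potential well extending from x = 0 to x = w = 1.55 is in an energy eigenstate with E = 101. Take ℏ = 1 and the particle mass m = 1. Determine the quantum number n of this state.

n = 7

From E_n = n²π²ℏ²/(2mw²) invert to n = √(2mw²E)/(πℏ).
n = (1.55/π) × √(2 × 1 × 101) = 7.012 → n = 7.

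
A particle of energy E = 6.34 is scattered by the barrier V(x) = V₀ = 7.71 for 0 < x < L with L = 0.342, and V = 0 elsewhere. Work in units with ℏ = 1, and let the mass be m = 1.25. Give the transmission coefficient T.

T = 0.561

E < V₀: inside the barrier ψ ∝ e^{±κx} with κ = √(2m(V₀ − E))/ℏ = 1.851.
κL = 0.6329, sinh(κL) = 0.6760.
Matching ψ, ψ′ at both faces gives T = [1 + V₀² sinh²(κL) / (4E(V₀ − E))]⁻¹ = 1/1.782 = 0.561.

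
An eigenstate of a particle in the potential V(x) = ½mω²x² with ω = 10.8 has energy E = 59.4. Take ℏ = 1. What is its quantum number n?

E_n = ℏω(n + ½) ⇒ n = E/(ℏω) − ½ = 59.4/10.8 − 0.5 = 5.000 → n = 5.

n = 5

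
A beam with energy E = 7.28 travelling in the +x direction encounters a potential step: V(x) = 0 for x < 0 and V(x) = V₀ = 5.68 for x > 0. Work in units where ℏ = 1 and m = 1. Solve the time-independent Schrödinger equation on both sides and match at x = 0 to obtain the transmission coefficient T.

T = 0.869

On each side the TISE gives plane waves with k = √(2m(E − V))/ℏ: k₁ = √(2·1·7.28) = 3.816, k₂ = √(2·1·1.6) = 1.789.
Matching ψ and ψ′ at x = 0 gives r = (k₁ − k₂)/(k₁ + k₂), so R = r² = 0.1308 and T = 1 − R = 0.8692.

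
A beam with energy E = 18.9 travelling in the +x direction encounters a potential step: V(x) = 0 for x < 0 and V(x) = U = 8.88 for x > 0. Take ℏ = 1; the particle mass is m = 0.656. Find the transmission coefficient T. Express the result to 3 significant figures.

The wavenumbers are k₁ = √(2mE)/ℏ = 4.980 on the left and k₂ = √(2m(E − U))/ℏ = 3.626 on the right.
Matching ψ and ψ′ at x = 0 gives r = (k₁ − k₂)/(k₁ + k₂), so R = r² = 0.02475 and T = 1 − R = 0.9752.

T = 0.975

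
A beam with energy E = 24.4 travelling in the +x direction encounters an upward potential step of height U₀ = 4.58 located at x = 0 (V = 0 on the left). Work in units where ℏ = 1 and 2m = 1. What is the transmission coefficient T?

T = 0.997

The wavenumbers are k₁ = √(2mE)/ℏ = 4.940 on the left and k₂ = √(2m(E − U₀))/ℏ = 4.452 on the right.
Matching ψ and ψ′ at x = 0 gives r = (k₁ − k₂)/(k₁ + k₂), so R = r² = 0.002696 and T = 1 − R = 0.9973.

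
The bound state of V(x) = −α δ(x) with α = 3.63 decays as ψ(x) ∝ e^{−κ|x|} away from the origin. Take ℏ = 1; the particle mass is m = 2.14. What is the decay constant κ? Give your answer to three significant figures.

Integrate −(ℏ²/2m)ψ'' − αδ(x)ψ = Eψ from −ε to +ε: the ψ'' term gives ψ'(0⁺) − ψ'(0⁻) and the δ term gives −(2mα/ℏ²)ψ(0).
With ψ ∝ e^{−κ|x|} this yields −2κ = −2mα/ℏ², so κ = mα/ℏ² = 7.768.

κ = 7.77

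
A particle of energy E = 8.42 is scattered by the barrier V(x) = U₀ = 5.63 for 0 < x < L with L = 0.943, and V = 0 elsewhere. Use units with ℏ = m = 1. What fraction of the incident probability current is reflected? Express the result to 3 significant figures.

R = 0.175

E > U₀: inside the barrier k₂ = √(2m(E − U₀))/ℏ = 2.362, k₂L = 2.228.
Matching at both interfaces gives T⁻¹ = 1 + U₀² sin²(k₂L) / [4E(E − U₀)] = 1.212, hence T = 0.825.
R = 1 − T = 0.175.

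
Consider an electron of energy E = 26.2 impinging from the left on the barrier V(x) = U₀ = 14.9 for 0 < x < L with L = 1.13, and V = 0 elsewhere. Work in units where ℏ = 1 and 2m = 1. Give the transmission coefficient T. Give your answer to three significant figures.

Above the barrier the interior wavenumber is k₂ = √(2m(E − U₀))/ℏ = 3.362, giving phase k₂L = 3.799.
Matching at both interfaces gives T⁻¹ = 1 + U₀² sin²(k₂L) / [4E(E − U₀)] = 1.070, hence T = 0.935.

T = 0.935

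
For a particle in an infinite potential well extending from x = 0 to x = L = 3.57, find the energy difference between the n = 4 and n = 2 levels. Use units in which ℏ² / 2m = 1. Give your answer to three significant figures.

E_n = n²π²ℏ²/(2mL²), so ΔE = (4² − 2²) π²ℏ²/(2mL²).
ΔE = 12 × π² / (2 × 0.5 × 3.57²) = 9.293.

ΔE = 9.29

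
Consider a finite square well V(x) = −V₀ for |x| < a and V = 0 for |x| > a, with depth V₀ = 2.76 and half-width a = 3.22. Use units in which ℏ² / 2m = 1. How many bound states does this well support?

N = 4

The dimensionless depth is z₀ = a√(2mV₀)/ℏ = 3.22 × √(2.760) = 5.349.
The even/odd transcendental equations gain one root per π/2 in z₀, giving N = 1 + ⌊2z₀/π⌋ = 1 + ⌊3.406⌋ = 4.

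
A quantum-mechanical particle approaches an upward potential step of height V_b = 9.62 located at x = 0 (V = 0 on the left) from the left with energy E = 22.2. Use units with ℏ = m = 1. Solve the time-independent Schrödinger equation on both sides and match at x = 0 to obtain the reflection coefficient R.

R = 0.0199

On each side the TISE gives plane waves with k = √(2m(E − V))/ℏ: k₁ = √(2·1·22.2) = 6.663, k₂ = √(2·1·12.58) = 5.016.
Matching ψ and ψ′ at x = 0 gives r = (k₁ − k₂)/(k₁ + k₂), so R = r² = 0.01989 and T = 1 − R = 0.9801.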